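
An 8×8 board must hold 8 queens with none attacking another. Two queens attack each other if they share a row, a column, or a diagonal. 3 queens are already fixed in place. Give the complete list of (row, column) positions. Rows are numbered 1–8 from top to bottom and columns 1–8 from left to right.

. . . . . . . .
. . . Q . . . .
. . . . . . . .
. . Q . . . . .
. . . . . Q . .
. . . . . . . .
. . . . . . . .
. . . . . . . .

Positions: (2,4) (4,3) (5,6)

(1,8) (2,4) (3,1) (4,3) (5,6) (6,2) (7,7) (8,5)

Row 1: attacked by (2,4)→{3,4,5}; (4,3)→{3,6}; (5,6)→{2,6}. Safe: 1, 7, 8. Place at column 8.
Row 3: attacked by (1,8)→{6,8}; (2,4)→{3,4,5}; (4,3)→{2,3,4}; (5,6)→{4,6,8}. Safe: 1, 7. Place at column 1.
Row 6: attacked by (1,8)→{3,8}; (2,4)→{4,8}; (3,1)→{1,4}; (4,3)→{1,3,5}; (5,6)→{5,6,7}. Safe: 2. Place at column 2.
Row 7: attacked by (1,8)→{2,8}; (2,4)→{4}; (3,1)→{1,5}; (4,3)→{3,6}; (5,6)→{4,6,8}; (6,2)→{1,2,3}. Safe: 7. Place at column 7.
Row 8: attacked by (1,8)→{1,8}; (2,4)→{4}; (3,1)→{1,6}; (4,3)→{3,7}; (5,6)→{3,6}; (6,2)→{2,4}; (7,7)→{6,7,8}. Safe: 5. Place at column 5.
Columns [8, 4, 1, 3, 6, 2, 7, 5], r−c [-7, -2, 2, 1, -1, 4, 0, 3], r+c [9, 6, 4, 7, 11, 8, 14, 13] are all distinct, so no two queens attack.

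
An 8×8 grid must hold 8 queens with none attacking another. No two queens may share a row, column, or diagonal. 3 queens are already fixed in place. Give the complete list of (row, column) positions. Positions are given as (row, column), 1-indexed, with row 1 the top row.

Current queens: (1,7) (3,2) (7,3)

Row 2: attacked by (1,7)→{6,7,8}; (3,2)→{1,2,3}; (7,3)→{3,8}. Safe: 4, 5. Place at column 4.
Row 4: attacked by (1,7)→{4,7}; (2,4)→{2,4,6}; (3,2)→{1,2,3}; (7,3)→{3,6}. Safe: 5, 8. Place at column 5.
Row 5: attacked by (1,7)→{3,7}; (2,4)→{1,4,7}; (3,2)→{2,4}; (4,5)→{4,5,6}; (7,3)→{1,3,5}. Safe: 8. Place at column 8.
Row 6: attacked by (1,7)→{2,7}; (2,4)→{4,8}; (3,2)→{2,5}; (4,5)→{3,5,7}; (5,8)→{7,8}; (7,3)→{2,3,4}. Safe: 1, 6. Place at column 1.
Row 8: attacked by (1,7)→{7}; (2,4)→{4}; (3,2)→{2,7}; (4,5)→{1,5}; (5,8)→{5,8}; (6,1)→{1,3}; (7,3)→{2,3,4}. Safe: 6. Place at column 6.
Columns [7, 4, 2, 5, 8, 1, 3, 6], r−c [-6, -2, 1, -1, -3, 5, 4, 2], r+c [8, 6, 5, 9, 13, 7, 10, 14] are all distinct, so no two queens attack.

(1,7) (2,4) (3,2) (4,5) (5,8) (6,1) (7,3) (8,6)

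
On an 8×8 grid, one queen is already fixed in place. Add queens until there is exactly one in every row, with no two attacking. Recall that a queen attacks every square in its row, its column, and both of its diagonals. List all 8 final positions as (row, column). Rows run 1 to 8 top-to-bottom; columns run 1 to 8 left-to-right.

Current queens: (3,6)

(1,5) (2,2) (3,6) (4,1) (5,7) (6,4) (7,8) (8,3)

Row 1: attacked by (3,6)→{4,6,8}. Safe: 1, 2, 3, 5, 7. Place at column 5.
Row 2: attacked by (1,5)→{4,5,6}; (3,6)→{5,6,7}. Safe: 1, 2, 3, 8. Place at column 2.
Row 4: attacked by (1,5)→{2,5,8}; (2,2)→{2,4}; (3,6)→{5,6,7}. Safe: 1, 3. Place at column 1.
Row 5: attacked by (1,5)→{1,5}; (2,2)→{2,5}; (3,6)→{4,6,8}; (4,1)→{1,2}. Safe: 3, 7. Place at column 7.
Row 6: attacked by (1,5)→{5}; (2,2)→{2,6}; (3,6)→{3,6}; (4,1)→{1,3}; (5,7)→{6,7,8}. Safe: 4. Place at column 4.
Row 7: attacked by (1,5)→{5}; (2,2)→{2,7}; (3,6)→{2,6}; (4,1)→{1,4}; (5,7)→{5,7}; (6,4)→{3,4,5}. Safe: 8. Place at column 8.
Row 8: attacked by (1,5)→{5}; (2,2)→{2,8}; (3,6)→{1,6}; (4,1)→{1,5}; (5,7)→{4,7}; (6,4)→{2,4,6}; (7,8)→{7,8}. Safe: 3. Place at column 3.
Columns [5, 2, 6, 1, 7, 4, 8, 3], r−c [-4, 0, -3, 3, -2, 2, -1, 5], r+c [6, 4, 9, 5, 12, 10, 15, 11] are all distinct, so no two queens attack.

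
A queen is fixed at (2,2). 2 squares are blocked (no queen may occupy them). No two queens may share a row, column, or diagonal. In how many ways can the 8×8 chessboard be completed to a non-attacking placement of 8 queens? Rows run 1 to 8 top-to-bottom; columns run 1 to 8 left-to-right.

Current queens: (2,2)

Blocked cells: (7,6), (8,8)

Branch on row 1: col 4 → 5; col 5 → 3; col 6 → 2; col 7 → 2; col 8 → 2.
Sum: 5 + 3 + 2 + 2 + 2 = 14.

14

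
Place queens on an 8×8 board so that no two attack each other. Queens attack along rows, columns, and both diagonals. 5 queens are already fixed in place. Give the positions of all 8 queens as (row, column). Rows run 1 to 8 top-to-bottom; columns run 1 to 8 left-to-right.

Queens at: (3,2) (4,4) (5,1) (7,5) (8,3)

(1,6) (2,8) (3,2) (4,4) (5,1) (6,7) (7,5) (8,3)

Row 1: attacked by (3,2)→{2,4}; (4,4)→{1,4,7}; (5,1)→{1,5}; (7,5)→{5}; (8,3)→{3}. Safe: 6, 8. Place at column 6.
Row 2: attacked by (1,6)→{5,6,7}; (3,2)→{1,2,3}; (4,4)→{2,4,6}; (5,1)→{1,4}; (7,5)→{5}; (8,3)→{3}. Safe: 8. Place at column 8.
Row 6: attacked by (1,6)→{1,6}; (2,8)→{4,8}; (3,2)→{2,5}; (4,4)→{2,4,6}; (5,1)→{1,2}; (7,5)→{4,5,6}; (8,3)→{1,3,5}. Safe: 7. Place at column 7.
Columns [6, 8, 2, 4, 1, 7, 5, 3], r−c [-5, -6, 1, 0, 4, -1, 2, 5], r+c [7, 10, 5, 8, 6, 13, 12, 11] are all distinct, so no two queens attack.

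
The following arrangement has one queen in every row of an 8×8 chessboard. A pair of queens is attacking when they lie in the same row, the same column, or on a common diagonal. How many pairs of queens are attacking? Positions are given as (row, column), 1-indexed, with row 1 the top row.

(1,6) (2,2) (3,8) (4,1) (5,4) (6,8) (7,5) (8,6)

5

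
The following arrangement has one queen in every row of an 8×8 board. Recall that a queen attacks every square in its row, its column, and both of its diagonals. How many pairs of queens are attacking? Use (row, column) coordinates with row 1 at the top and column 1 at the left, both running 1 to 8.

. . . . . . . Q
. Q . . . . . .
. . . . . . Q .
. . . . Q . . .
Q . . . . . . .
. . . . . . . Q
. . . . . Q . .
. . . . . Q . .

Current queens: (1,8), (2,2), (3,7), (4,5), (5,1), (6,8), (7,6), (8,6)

4

Same column: (1,8)–(6,8) (column 8); (7,6)–(8,6) (column 6).
Same diagonal: (1,8)–(4,5) (|1−4| = |8−5| = 3); (6,8)–(8,6) (|6−8| = |8−6| = 2).
Total attacking pairs: 4.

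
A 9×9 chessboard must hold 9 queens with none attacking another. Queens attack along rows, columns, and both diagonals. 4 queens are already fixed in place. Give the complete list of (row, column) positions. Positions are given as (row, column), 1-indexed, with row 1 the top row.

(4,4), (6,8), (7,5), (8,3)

Row 1: attacked by (4,4)→{1,4,7}; (6,8)→{3,8}; (7,5)→{5}; (8,3)→{3}. Safe: 2, 6, 9. Place at column 9.
Row 2: attacked by (1,9)→{8,9}; (4,4)→{2,4,6}; (6,8)→{4,8}; (7,5)→{5}; (8,3)→{3,9}. Safe: 1, 7. Place at column 7.
Row 3: attacked by (1,9)→{7,9}; (2,7)→{6,7,8}; (4,4)→{3,4,5}; (6,8)→{5,8}; (7,5)→{1,5,9}; (8,3)→{3,8}. Safe: 2. Place at column 2.
Row 5: attacked by (1,9)→{5,9}; (2,7)→{4,7}; (3,2)→{2,4}; (4,4)→{3,4,5}; (6,8)→{7,8,9}; (7,5)→{3,5,7}; (8,3)→{3,6}. Safe: 1. Place at column 1.
Row 9: attacked by (1,9)→{1,9}; (2,7)→{7}; (3,2)→{2,8}; (4,4)→{4,9}; (5,1)→{1,5}; (6,8)→{5,8}; (7,5)→{3,5,7}; (8,3)→{2,3,4}. Safe: 6. Place at column 6.
Columns [9, 7, 2, 4, 1, 8, 5, 3, 6], r−c [-8, -5, 1, 0, 4, -2, 2, 5, 3], r+c [10, 9, 5, 8, 6, 14, 12, 11, 15] are all distinct, so no two queens attack.

(1,9) (2,7) (3,2) (4,4) (5,1) (6,8) (7,5) (8,3) (9,6)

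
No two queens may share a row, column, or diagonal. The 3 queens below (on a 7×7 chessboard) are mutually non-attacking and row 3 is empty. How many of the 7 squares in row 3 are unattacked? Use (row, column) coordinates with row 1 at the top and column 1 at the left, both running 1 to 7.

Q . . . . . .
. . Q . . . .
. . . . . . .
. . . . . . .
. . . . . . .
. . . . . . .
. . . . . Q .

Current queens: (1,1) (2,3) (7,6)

(1,1) attacks row 3 at column 1 and diagonals 3.
(2,3) attacks row 3 at column 3 and diagonals 2, 4.
(7,6) attacks row 3 at column 6 and diagonals 2.
Attacked columns: {1, 2, 3, 4, 6}. Safe: {5, 7}.

2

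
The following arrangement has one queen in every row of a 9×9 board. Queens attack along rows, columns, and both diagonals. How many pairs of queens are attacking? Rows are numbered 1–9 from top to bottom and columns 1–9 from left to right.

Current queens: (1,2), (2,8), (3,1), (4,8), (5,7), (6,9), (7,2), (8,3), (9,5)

Same column: (1,2)–(7,2) (column 2); (2,8)–(4,8) (column 8).
Same diagonal: (4,8)–(5,7) (|4−5| = |8−7| = 1); (7,2)–(8,3) (|7−8| = |2−3| = 1).
Total attacking pairs: 4.

4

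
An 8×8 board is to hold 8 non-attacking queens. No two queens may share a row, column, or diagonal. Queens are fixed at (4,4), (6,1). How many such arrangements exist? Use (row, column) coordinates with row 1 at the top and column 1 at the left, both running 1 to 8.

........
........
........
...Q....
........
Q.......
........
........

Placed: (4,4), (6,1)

2

Branch on row 1: col 2 → 0; col 3 → 0; col 5 → 2; col 8 → 0.
Sum: 0 + 0 + 2 + 0 = 2.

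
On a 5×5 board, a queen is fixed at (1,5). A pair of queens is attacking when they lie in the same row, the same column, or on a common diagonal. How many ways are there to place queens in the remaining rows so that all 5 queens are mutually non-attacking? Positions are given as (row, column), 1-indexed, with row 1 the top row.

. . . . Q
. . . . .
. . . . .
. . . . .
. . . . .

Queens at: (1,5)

Branch on row 2: col 1 → 0; col 2 → 1; col 3 → 1.
Sum: 0 + 1 + 1 = 2.

2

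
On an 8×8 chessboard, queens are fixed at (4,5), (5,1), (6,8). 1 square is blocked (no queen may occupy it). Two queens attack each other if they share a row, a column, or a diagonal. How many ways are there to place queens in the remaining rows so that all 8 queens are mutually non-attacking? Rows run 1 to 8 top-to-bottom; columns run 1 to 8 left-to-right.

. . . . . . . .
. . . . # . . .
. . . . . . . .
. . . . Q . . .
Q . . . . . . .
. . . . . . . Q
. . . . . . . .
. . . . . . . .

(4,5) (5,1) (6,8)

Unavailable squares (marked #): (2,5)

Branch on row 1: col 4 → 1; col 6 → 0; col 7 → 0.
Sum: 1 + 0 + 0 = 1.

1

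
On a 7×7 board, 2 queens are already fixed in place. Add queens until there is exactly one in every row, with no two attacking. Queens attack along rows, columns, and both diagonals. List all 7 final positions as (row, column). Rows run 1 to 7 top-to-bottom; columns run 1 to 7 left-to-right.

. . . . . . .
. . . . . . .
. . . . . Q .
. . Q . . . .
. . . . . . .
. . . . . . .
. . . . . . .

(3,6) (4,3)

(1,5) (2,2) (3,6) (4,3) (5,7) (6,4) (7,1)

Row 1: attacked by (3,6)→{4,6}; (4,3)→{3,6}. Safe: 1, 2, 5, 7. Place at column 5.
Row 2: attacked by (1,5)→{4,5,6}; (3,6)→{5,6,7}; (4,3)→{1,3,5}. Safe: 2. Place at column 2.
Row 5: attacked by (1,5)→{1,5}; (2,2)→{2,5}; (3,6)→{4,6}; (4,3)→{2,3,4}. Safe: 7. Place at column 7.
Row 6: attacked by (1,5)→{5}; (2,2)→{2,6}; (3,6)→{3,6}; (4,3)→{1,3,5}; (5,7)→{6,7}. Safe: 4. Place at column 4.
Row 7: attacked by (1,5)→{5}; (2,2)→{2,7}; (3,6)→{2,6}; (4,3)→{3,6}; (5,7)→{5,7}; (6,4)→{3,4,5}. Safe: 1. Place at column 1.
Columns [5, 2, 6, 3, 7, 4, 1], r−c [-4, 0, -3, 1, -2, 2, 6], r+c [6, 4, 9, 7, 12, 10, 8] are all distinct, so no two queens attack.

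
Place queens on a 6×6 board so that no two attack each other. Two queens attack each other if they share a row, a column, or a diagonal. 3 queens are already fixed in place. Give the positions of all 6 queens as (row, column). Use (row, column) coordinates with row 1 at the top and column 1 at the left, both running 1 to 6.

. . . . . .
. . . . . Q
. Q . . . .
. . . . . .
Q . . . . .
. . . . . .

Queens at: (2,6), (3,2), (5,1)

Row 1: attacked by (2,6)→{5,6}; (3,2)→{2,4}; (5,1)→{1,5}. Safe: 3. Place at column 3.
Row 4: attacked by (1,3)→{3,6}; (2,6)→{4,6}; (3,2)→{1,2,3}; (5,1)→{1,2}. Safe: 5. Place at column 5.
Row 6: attacked by (1,3)→{3}; (2,6)→{2,6}; (3,2)→{2,5}; (4,5)→{3,5}; (5,1)→{1,2}. Safe: 4. Place at column 4.
Columns [3, 6, 2, 5, 1, 4], r−c [-2, -4, 1, -1, 4, 2], r+c [4, 8, 5, 9, 6, 10] are all distinct, so no two queens attack.

(1,3) (2,6) (3,2) (4,5) (5,1) (6,4)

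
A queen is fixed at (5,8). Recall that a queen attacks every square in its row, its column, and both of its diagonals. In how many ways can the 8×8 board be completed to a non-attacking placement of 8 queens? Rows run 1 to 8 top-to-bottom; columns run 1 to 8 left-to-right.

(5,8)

18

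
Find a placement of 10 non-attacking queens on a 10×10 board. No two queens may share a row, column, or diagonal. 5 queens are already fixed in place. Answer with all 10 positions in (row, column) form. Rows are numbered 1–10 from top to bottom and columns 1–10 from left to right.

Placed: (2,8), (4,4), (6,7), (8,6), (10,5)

(1,10) (2,8) (3,2) (4,4) (5,1) (6,7) (7,9) (8,6) (9,3) (10,5)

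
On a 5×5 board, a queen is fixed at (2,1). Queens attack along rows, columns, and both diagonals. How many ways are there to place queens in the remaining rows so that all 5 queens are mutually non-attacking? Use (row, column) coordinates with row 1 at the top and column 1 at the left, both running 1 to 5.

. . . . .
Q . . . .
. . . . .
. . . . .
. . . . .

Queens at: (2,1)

Branch on row 1: col 3 → 1; col 4 → 1; col 5 → 0.
Sum: 1 + 1 + 0 = 2.

2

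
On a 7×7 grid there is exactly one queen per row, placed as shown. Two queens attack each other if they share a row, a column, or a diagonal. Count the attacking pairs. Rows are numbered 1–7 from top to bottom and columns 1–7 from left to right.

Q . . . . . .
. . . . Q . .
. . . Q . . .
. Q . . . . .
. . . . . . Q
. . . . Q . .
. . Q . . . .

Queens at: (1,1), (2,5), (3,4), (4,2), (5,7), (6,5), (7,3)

2

Same column: (2,5)–(6,5) (column 5).
Same diagonal: (2,5)–(3,4) (|2−3| = |5−4| = 1).
Total attacking pairs: 2.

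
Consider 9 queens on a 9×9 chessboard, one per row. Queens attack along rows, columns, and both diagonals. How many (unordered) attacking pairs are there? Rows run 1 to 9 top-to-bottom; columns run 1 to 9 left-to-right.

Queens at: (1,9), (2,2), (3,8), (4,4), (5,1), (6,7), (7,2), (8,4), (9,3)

5

Same column: (2,2)–(7,2) (column 2); (4,4)–(8,4) (column 4).
Same diagonal: (2,2)–(4,4) (|2−4| = |2−4| = 2); (5,1)–(8,4) (|5−8| = |1−4| = 3); (8,4)–(9,3) (|8−9| = |4−3| = 1).
Total attacking pairs: 5.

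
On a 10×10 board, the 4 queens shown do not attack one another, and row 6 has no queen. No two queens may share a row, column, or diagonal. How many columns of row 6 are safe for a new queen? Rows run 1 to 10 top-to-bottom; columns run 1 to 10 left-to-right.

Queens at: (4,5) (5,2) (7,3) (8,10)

(4,5) attacks row 6 at column 5 and diagonals 3, 7.
(5,2) attacks row 6 at column 2 and diagonals 1, 3.
(7,3) attacks row 6 at column 3 and diagonals 2, 4.
(8,10) attacks row 6 at column 10 and diagonals 8.
Attacked columns: {1, 2, 3, 4, 5, 7, 8, 10}. Safe: {6, 9}.

2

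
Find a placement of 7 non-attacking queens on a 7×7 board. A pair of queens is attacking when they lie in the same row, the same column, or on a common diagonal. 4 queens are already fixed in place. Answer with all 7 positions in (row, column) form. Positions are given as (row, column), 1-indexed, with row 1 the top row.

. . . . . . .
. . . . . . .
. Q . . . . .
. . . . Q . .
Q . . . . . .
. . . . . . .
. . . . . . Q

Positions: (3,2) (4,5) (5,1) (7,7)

(1,3) (2,6) (3,2) (4,5) (5,1) (6,4) (7,7)

Row 1: attacked by (3,2)→{2,4}; (4,5)→{2,5}; (5,1)→{1,5}; (7,7)→{1,7}. Safe: 3, 6. Place at column 3.
Row 2: attacked by (1,3)→{2,3,4}; (3,2)→{1,2,3}; (4,5)→{3,5,7}; (5,1)→{1,4}; (7,7)→{2,7}. Safe: 6. Place at column 6.
Row 6: attacked by (1,3)→{3}; (2,6)→{2,6}; (3,2)→{2,5}; (4,5)→{3,5,7}; (5,1)→{1,2}; (7,7)→{6,7}. Safe: 4. Place at column 4.
Columns [3, 6, 2, 5, 1, 4, 7], r−c [-2, -4, 1, -1, 4, 2, 0], r+c [4, 8, 5, 9, 6, 10, 14] are all distinct, so no two queens attack.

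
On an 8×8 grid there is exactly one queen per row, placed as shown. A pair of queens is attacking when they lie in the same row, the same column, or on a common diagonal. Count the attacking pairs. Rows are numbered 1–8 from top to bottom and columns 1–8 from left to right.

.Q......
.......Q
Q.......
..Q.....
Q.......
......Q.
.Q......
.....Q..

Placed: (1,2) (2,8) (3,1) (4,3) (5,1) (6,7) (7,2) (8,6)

Same column: (1,2)–(7,2) (column 2); (3,1)–(5,1) (column 1).
Same diagonal: (1,2)–(6,7) (|1−6| = |2−7| = 5); (3,1)–(8,6) (|3−8| = |1−6| = 5).
Total attacking pairs: 4.

4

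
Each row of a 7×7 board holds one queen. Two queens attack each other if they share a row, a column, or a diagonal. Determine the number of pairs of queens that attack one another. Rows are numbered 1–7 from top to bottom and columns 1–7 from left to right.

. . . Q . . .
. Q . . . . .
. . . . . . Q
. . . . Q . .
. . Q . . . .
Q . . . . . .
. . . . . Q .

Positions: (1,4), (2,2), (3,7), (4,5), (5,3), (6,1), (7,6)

All columns are distinct and no two queens satisfy |Δrow| = |Δcol|, so no pair attacks.

0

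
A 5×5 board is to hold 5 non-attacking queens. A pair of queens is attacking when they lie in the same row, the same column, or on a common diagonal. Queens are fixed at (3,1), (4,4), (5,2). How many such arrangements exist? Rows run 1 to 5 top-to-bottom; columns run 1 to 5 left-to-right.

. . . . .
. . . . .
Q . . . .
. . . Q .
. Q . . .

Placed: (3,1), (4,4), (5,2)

Branch on row 1: col 5 → 1.
Sum: 1 = 1.

1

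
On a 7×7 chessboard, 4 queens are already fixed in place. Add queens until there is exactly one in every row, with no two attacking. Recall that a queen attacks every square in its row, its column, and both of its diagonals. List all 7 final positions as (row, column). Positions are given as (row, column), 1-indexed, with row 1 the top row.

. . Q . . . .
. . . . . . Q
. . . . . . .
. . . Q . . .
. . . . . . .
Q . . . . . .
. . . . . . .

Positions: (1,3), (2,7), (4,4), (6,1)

Row 3: attacked by (1,3)→{1,3,5}; (2,7)→{6,7}; (4,4)→{3,4,5}; (6,1)→{1,4}. Safe: 2. Place at column 2.
Row 5: attacked by (1,3)→{3,7}; (2,7)→{4,7}; (3,2)→{2,4}; (4,4)→{3,4,5}; (6,1)→{1,2}. Safe: 6. Place at column 6.
Row 7: attacked by (1,3)→{3}; (2,7)→{2,7}; (3,2)→{2,6}; (4,4)→{1,4,7}; (5,6)→{4,6}; (6,1)→{1,2}. Safe: 5. Place at column 5.
Columns [3, 7, 2, 4, 6, 1, 5], r−c [-2, -5, 1, 0, -1, 5, 2], r+c [4, 9, 5, 8, 11, 7, 12] are all distinct, so no two queens attack.

(1,3) (2,7) (3,2) (4,4) (5,6) (6,1) (7,5)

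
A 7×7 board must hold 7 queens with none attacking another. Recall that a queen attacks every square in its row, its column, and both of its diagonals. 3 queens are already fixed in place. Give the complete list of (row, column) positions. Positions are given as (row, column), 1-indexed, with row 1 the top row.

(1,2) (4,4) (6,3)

(1,2) (2,5) (3,7) (4,4) (5,1) (6,3) (7,6)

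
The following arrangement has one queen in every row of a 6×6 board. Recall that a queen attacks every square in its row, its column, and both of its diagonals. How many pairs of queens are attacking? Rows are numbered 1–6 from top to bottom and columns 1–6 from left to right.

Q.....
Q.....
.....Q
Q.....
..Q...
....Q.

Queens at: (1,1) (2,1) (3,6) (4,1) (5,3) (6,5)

4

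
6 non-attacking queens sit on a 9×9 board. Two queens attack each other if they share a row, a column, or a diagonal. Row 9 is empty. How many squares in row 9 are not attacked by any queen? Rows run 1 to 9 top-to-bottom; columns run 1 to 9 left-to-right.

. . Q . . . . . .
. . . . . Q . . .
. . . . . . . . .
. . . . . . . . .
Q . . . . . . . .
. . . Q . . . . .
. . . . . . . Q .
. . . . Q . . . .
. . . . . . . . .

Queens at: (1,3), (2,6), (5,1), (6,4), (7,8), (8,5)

(1,3) attacks row 9 at column 3.
(2,6) attacks row 9 at column 6.
(5,1) attacks row 9 at column 1 and diagonals 5.
(6,4) attacks row 9 at column 4 and diagonals 1, 7.
(7,8) attacks row 9 at column 8 and diagonals 6.
(8,5) attacks row 9 at column 5 and diagonals 4, 6.
Attacked columns: {1, 3, 4, 5, 6, 7, 8}. Safe: {2, 9}.

2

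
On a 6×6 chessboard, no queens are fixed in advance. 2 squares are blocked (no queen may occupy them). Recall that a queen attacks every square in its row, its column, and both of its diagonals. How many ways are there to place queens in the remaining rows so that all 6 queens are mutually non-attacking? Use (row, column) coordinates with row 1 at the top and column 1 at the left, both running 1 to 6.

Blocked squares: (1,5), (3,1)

Branch on row 1: col 1 → 0; col 2 → 1; col 3 → 1; col 4 → 1; col 6 → 0.
Sum: 0 + 1 + 1 + 1 + 0 = 3.

3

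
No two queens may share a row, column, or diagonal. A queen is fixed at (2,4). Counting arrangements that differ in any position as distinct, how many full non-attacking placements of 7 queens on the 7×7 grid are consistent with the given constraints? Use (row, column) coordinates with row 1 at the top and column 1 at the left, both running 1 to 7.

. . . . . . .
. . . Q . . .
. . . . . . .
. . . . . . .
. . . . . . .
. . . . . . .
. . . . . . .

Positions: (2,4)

6

Branch on row 1: col 1 → 1; col 2 → 2; col 6 → 2; col 7 → 1.
Sum: 1 + 2 + 2 + 1 = 6.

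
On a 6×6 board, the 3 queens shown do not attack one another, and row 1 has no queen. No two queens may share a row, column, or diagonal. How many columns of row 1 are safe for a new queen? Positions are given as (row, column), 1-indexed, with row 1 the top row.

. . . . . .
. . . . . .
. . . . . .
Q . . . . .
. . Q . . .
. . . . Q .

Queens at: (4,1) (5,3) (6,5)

(4,1) attacks row 1 at column 1 and diagonals 4.
(5,3) attacks row 1 at column 3.
(6,5) attacks row 1 at column 5.
Attacked columns: {1, 3, 4, 5}. Safe: {2, 6}.

2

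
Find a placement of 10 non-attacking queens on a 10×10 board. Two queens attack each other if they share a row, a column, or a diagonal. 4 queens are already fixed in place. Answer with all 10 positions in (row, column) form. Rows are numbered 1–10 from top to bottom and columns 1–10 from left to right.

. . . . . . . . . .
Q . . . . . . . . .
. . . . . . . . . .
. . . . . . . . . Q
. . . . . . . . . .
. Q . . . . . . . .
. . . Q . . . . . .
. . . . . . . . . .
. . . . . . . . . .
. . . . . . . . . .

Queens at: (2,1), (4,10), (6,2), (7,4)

Row 1: attacked by (2,1)→{1,2}; (4,10)→{7,10}; (6,2)→{2,7}; (7,4)→{4,10}. Safe: 3, 5, 6, 8, 9. Place at column 6.
Row 3: attacked by (1,6)→{4,6,8}; (2,1)→{1,2}; (4,10)→{9,10}; (6,2)→{2,5}; (7,4)→{4,8}. Safe: 3, 7. Place at column 3.
Row 5: attacked by (1,6)→{2,6,10}; (2,1)→{1,4}; (3,3)→{1,3,5}; (4,10)→{9,10}; (6,2)→{1,2,3}; (7,4)→{2,4,6}. Safe: 7, 8. Place at column 8.
Row 8: attacked by (1,6)→{6}; (2,1)→{1,7}; (3,3)→{3,8}; (4,10)→{6,10}; (5,8)→{5,8}; (6,2)→{2,4}; (7,4)→{3,4,5}. Safe: 9. Place at column 9.
Row 9: attacked by (1,6)→{6}; (2,1)→{1,8}; (3,3)→{3,9}; (4,10)→{5,10}; (5,8)→{4,8}; (6,2)→{2,5}; (7,4)→{2,4,6}; (8,9)→{8,9,10}. Safe: 7. Place at column 7.
Row 10: attacked by (1,6)→{6}; (2,1)→{1,9}; (3,3)→{3,10}; (4,10)→{4,10}; (5,8)→{3,8}; (6,2)→{2,6}; (7,4)→{1,4,7}; (8,9)→{7,9}; (9,7)→{6,7,8}. Safe: 5. Place at column 5.
Columns [6, 1, 3, 10, 8, 2, 4, 9, 7, 5], r−c [-5, 1, 0, -6, -3, 4, 3, -1, 2, 5], r+c [7, 3, 6, 14, 13, 8, 11, 17, 16, 15] are all distinct, so no two queens attack.

(1,6) (2,1) (3,3) (4,10) (5,8) (6,2) (7,4) (8,9) (9,7) (10,5)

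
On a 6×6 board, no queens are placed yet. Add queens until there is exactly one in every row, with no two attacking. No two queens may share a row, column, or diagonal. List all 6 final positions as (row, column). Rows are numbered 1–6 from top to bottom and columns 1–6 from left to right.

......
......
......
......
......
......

(1,5) (2,3) (3,1) (4,6) (5,4) (6,2)

Row 1: Safe: 1, 2, 3, 4, 5, 6. Place at column 5.
Row 2: attacked by (1,5)→{4,5,6}. Safe: 1, 2, 3. Place at column 3.
Row 3: attacked by (1,5)→{3,5}; (2,3)→{2,3,4}. Safe: 1, 6. Place at column 1.
Row 4: attacked by (1,5)→{2,5}; (2,3)→{1,3,5}; (3,1)→{1,2}. Safe: 4, 6. Place at column 6.
Row 5: attacked by (1,5)→{1,5}; (2,3)→{3,6}; (3,1)→{1,3}; (4,6)→{5,6}. Safe: 2, 4. Place at column 4.
Row 6: attacked by (1,5)→{5}; (2,3)→{3}; (3,1)→{1,4}; (4,6)→{4,6}; (5,4)→{3,4,5}. Safe: 2. Place at column 2.
Columns [5, 3, 1, 6, 4, 2], r−c [-4, -1, 2, -2, 1, 4], r+c [6, 5, 4, 10, 9, 8] are all distinct, so no two queens attack.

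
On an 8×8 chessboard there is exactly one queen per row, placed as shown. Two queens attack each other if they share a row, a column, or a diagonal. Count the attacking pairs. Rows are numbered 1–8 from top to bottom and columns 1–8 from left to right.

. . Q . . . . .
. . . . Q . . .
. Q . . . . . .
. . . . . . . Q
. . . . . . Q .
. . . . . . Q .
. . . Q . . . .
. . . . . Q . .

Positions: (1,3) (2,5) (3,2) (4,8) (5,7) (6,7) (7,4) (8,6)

Same column: (5,7)–(6,7) (column 7).
Same diagonal: (1,3)–(5,7) (|1−5| = |3−7| = 4); (4,8)–(5,7) (|4−5| = |8−7| = 1).
Total attacking pairs: 3.

3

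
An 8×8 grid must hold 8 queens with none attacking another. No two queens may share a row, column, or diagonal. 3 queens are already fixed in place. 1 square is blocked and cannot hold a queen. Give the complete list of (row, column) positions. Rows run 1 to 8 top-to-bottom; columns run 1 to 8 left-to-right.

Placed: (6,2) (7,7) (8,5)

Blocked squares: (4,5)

(1,4) (2,8) (3,1) (4,3) (5,6) (6,2) (7,7) (8,5)

Row 1: attacked by (6,2)→{2,7}; (7,7)→{1,7}; (8,5)→{5}. Safe: 3, 4, 6, 8. Place at column 4.
Row 2: attacked by (1,4)→{3,4,5}; (6,2)→{2,6}; (7,7)→{2,7}; (8,5)→{5}. Safe: 1, 8. Place at column 8.
Row 3: attacked by (1,4)→{2,4,6}; (2,8)→{7,8}; (6,2)→{2,5}; (7,7)→{3,7}; (8,5)→{5}. Safe: 1. Place at column 1.
Row 4: attacked by (1,4)→{1,4,7}; (2,8)→{6,8}; (3,1)→{1,2}; (6,2)→{2,4}; (7,7)→{4,7}; (8,5)→{1,5}. Blocked: 5. Safe: 3. Place at column 3.
Row 5: attacked by (1,4)→{4,8}; (2,8)→{5,8}; (3,1)→{1,3}; (4,3)→{2,3,4}; (6,2)→{1,2,3}; (7,7)→{5,7}; (8,5)→{2,5,8}. Safe: 6. Place at column 6.
Columns [4, 8, 1, 3, 6, 2, 7, 5], r−c [-3, -6, 2, 1, -1, 4, 0, 3], r+c [5, 10, 4, 7, 11, 8, 14, 13] are all distinct, so no two queens attack.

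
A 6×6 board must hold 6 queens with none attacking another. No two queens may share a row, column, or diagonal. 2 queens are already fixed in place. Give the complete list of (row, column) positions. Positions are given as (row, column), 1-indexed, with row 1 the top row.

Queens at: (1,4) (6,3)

Row 2: attacked by (1,4)→{3,4,5}; (6,3)→{3}. Safe: 1, 2, 6. Place at column 1.
Row 3: attacked by (1,4)→{2,4,6}; (2,1)→{1,2}; (6,3)→{3,6}. Safe: 5. Place at column 5.
Row 4: attacked by (1,4)→{1,4}; (2,1)→{1,3}; (3,5)→{4,5,6}; (6,3)→{1,3,5}. Safe: 2. Place at column 2.
Row 5: attacked by (1,4)→{4}; (2,1)→{1,4}; (3,5)→{3,5}; (4,2)→{1,2,3}; (6,3)→{2,3,4}. Safe: 6. Place at column 6.
Columns [4, 1, 5, 2, 6, 3], r−c [-3, 1, -2, 2, -1, 3], r+c [5, 3, 8, 6, 11, 9] are all distinct, so no two queens attack.

(1,4) (2,1) (3,5) (4,2) (5,6) (6,3)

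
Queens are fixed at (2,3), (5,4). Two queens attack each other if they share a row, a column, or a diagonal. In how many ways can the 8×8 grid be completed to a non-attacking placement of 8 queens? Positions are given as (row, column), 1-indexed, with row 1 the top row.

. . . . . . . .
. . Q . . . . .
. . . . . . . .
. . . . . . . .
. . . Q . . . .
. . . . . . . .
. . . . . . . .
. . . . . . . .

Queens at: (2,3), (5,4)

2

Branch on row 1: col 1 → 0; col 5 → 0; col 6 → 2; col 7 → 0.
Sum: 0 + 0 + 2 + 0 = 2.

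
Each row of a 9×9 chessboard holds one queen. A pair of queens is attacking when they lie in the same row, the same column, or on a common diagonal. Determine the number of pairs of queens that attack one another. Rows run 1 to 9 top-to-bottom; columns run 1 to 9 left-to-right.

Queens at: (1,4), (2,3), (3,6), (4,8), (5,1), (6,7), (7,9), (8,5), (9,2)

4

Same diagonal: (1,4)–(2,3) (|1−2| = |4−3| = 1); (1,4)–(3,6) (|1−3| = |4−6| = 2); (2,3)–(6,7) (|2−6| = |3−7| = 4); (6,7)–(8,5) (|6−8| = |7−5| = 2).
Total attacking pairs: 4.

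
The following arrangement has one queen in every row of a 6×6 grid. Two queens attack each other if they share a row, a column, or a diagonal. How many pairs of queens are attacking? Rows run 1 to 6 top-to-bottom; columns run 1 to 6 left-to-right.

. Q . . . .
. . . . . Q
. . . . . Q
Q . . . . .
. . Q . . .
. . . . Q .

2

Same column: (2,6)–(3,6) (column 6).
Same diagonal: (2,6)–(5,3) (|2−5| = |6−3| = 3).
Total attacking pairs: 2.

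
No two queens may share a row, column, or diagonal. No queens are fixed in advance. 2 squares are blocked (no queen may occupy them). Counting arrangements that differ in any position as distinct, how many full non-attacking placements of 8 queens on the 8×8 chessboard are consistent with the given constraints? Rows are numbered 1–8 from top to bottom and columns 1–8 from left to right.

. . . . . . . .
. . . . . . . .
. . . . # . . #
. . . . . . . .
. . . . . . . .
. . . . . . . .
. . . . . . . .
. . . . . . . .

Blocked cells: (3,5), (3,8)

64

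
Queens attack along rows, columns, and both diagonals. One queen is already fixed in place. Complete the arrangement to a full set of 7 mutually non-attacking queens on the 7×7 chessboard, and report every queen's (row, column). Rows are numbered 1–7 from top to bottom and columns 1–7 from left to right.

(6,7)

(1,4) (2,6) (3,1) (4,3) (5,5) (6,7) (7,2)

Row 1: attacked by (6,7)→{2,7}. Safe: 1, 3, 4, 5, 6. Place at column 4.
Row 2: attacked by (1,4)→{3,4,5}; (6,7)→{3,7}. Safe: 1, 2, 6. Place at column 6.
Row 3: attacked by (1,4)→{2,4,6}; (2,6)→{5,6,7}; (6,7)→{4,7}. Safe: 1, 3. Place at column 1.
Row 4: attacked by (1,4)→{1,4,7}; (2,6)→{4,6}; (3,1)→{1,2}; (6,7)→{5,7}. Safe: 3. Place at column 3.
Row 5: attacked by (1,4)→{4}; (2,6)→{3,6}; (3,1)→{1,3}; (4,3)→{2,3,4}; (6,7)→{6,7}. Safe: 5. Place at column 5.
Row 7: attacked by (1,4)→{4}; (2,6)→{1,6}; (3,1)→{1,5}; (4,3)→{3,6}; (5,5)→{3,5,7}; (6,7)→{6,7}. Safe: 2. Place at column 2.
Columns [4, 6, 1, 3, 5, 7, 2], r−c [-3, -4, 2, 1, 0, -1, 5], r+c [5, 8, 4, 7, 10, 13, 9] are all distinct, so no two queens attack.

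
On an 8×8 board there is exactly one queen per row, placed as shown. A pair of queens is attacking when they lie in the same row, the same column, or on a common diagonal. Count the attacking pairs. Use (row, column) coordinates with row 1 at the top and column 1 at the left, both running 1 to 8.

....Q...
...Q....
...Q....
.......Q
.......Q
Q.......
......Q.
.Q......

5

Same column: (2,4)–(3,4) (column 4); (4,8)–(5,8) (column 8).
Same diagonal: (1,5)–(2,4) (|1−2| = |5−4| = 1); (1,5)–(4,8) (|1−4| = |5−8| = 3); (3,4)–(6,1) (|3−6| = |4−1| = 3).
Total attacking pairs: 5.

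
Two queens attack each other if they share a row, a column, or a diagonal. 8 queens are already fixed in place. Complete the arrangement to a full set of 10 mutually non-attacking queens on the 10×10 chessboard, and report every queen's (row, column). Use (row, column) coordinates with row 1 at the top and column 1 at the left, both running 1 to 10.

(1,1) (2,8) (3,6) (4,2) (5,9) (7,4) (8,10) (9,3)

(1,1) (2,8) (3,6) (4,2) (5,9) (6,7) (7,4) (8,10) (9,3) (10,5)

Row 6: attacked by (1,1)→{1,6}; (2,8)→{4,8}; (3,6)→{3,6,9}; (4,2)→{2,4}; (5,9)→{8,9,10}; (7,4)→{3,4,5}; (8,10)→{8,10}; (9,3)→{3,6}. Safe: 7. Place at column 7.
Row 10: attacked by (1,1)→{1,10}; (2,8)→{8}; (3,6)→{6}; (4,2)→{2,8}; (5,9)→{4,9}; (6,7)→{3,7}; (7,4)→{1,4,7}; (8,10)→{8,10}; (9,3)→{2,3,4}. Safe: 5. Place at column 5.
Columns [1, 8, 6, 2, 9, 7, 4, 10, 3, 5], r−c [0, -6, -3, 2, -4, -1, 3, -2, 6, 5], r+c [2, 10, 9, 6, 14, 13, 11, 18, 12, 15] are all distinct, so no two queens attack.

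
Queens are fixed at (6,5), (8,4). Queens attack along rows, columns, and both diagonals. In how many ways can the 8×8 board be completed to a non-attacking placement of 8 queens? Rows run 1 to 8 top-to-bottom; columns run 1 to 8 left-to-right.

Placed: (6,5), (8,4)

Branch on row 1: col 1 → 0; col 2 → 2; col 3 → 0; col 6 → 2; col 7 → 1; col 8 → 1.
Sum: 0 + 2 + 0 + 2 + 1 + 1 = 6.

6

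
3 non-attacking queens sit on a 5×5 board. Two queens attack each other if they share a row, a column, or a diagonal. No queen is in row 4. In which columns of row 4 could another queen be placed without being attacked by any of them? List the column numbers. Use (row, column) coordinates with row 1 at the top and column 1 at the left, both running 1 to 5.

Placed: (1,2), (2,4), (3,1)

(1,2) attacks row 4 at column 2 and diagonals 5.
(2,4) attacks row 4 at column 4 and diagonals 2.
(3,1) attacks row 4 at column 1 and diagonals 2.
Attacked columns: {1, 2, 4, 5}. Safe: {3}.

columns 3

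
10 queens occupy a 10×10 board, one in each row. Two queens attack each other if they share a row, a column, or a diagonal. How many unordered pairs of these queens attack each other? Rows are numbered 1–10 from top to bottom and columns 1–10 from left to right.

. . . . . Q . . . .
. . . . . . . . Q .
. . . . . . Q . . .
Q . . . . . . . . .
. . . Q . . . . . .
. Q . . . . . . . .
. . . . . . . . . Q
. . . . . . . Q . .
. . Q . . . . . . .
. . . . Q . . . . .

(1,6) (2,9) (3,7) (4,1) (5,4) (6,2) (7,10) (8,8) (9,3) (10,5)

All columns are distinct and no two queens satisfy |Δrow| = |Δcol|, so no pair attacks.

0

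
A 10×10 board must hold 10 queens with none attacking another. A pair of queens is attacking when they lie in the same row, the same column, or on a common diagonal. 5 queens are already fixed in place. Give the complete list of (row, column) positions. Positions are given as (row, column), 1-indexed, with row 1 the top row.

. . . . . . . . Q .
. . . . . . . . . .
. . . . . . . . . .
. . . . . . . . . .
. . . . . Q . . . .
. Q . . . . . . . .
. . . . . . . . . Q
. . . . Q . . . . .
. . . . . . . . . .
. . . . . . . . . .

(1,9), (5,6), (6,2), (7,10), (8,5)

(1,9) (2,1) (3,3) (4,8) (5,6) (6,2) (7,10) (8,5) (9,7) (10,4)

Row 2: attacked by (1,9)→{8,9,10}; (5,6)→{3,6,9}; (6,2)→{2,6}; (7,10)→{5,10}; (8,5)→{5}. Safe: 1, 4, 7. Place at column 1.
Row 3: attacked by (1,9)→{7,9}; (2,1)→{1,2}; (5,6)→{4,6,8}; (6,2)→{2,5}; (7,10)→{6,10}; (8,5)→{5,10}. Safe: 3. Place at column 3.
Row 4: attacked by (1,9)→{6,9}; (2,1)→{1,3}; (3,3)→{2,3,4}; (5,6)→{5,6,7}; (6,2)→{2,4}; (7,10)→{7,10}; (8,5)→{1,5,9}. Safe: 8. Place at column 8.
Row 9: attacked by (1,9)→{1,9}; (2,1)→{1,8}; (3,3)→{3,9}; (4,8)→{3,8}; (5,6)→{2,6,10}; (6,2)→{2,5}; (7,10)→{8,10}; (8,5)→{4,5,6}. Safe: 7. Place at column 7.
Row 10: attacked by (1,9)→{9}; (2,1)→{1,9}; (3,3)→{3,10}; (4,8)→{2,8}; (5,6)→{1,6}; (6,2)→{2,6}; (7,10)→{7,10}; (8,5)→{3,5,7}; (9,7)→{6,7,8}. Safe: 4. Place at column 4.
Columns [9, 1, 3, 8, 6, 2, 10, 5, 7, 4], r−c [-8, 1, 0, -4, -1, 4, -3, 3, 2, 6], r+c [10, 3, 6, 12, 11, 8, 17, 13, 16, 14] are all distinct, so no two queens attack.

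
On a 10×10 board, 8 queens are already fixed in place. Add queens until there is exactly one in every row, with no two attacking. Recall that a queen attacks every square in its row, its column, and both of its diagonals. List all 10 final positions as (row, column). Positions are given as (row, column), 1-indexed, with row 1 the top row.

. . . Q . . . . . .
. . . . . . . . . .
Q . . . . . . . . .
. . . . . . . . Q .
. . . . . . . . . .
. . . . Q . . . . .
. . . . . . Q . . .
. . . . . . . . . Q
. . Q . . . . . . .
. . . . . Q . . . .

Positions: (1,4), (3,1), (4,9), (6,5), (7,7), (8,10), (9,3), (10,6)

(1,4) (2,8) (3,1) (4,9) (5,2) (6,5) (7,7) (8,10) (9,3) (10,6)

Row 2: attacked by (1,4)→{3,4,5}; (3,1)→{1,2}; (4,9)→{7,9}; (6,5)→{1,5,9}; (7,7)→{2,7}; (8,10)→{4,10}; (9,3)→{3,10}; (10,6)→{6}. Safe: 8. Place at column 8.
Row 5: attacked by (1,4)→{4,8}; (2,8)→{5,8}; (3,1)→{1,3}; (4,9)→{8,9,10}; (6,5)→{4,5,6}; (7,7)→{5,7,9}; (8,10)→{7,10}; (9,3)→{3,7}; (10,6)→{1,6}. Safe: 2. Place at column 2.
Columns [4, 8, 1, 9, 2, 5, 7, 10, 3, 6], r−c [-3, -6, 2, -5, 3, 1, 0, -2, 6, 4], r+c [5, 10, 4, 13, 7, 11, 14, 18, 12, 16] are all distinct, so no two queens attack.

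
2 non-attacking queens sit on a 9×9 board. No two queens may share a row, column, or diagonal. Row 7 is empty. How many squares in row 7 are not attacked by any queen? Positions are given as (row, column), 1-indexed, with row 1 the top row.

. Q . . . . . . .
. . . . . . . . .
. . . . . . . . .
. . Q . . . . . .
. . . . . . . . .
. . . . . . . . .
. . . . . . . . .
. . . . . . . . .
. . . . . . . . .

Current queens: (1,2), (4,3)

(1,2) attacks row 7 at column 2 and diagonals 8.
(4,3) attacks row 7 at column 3 and diagonals 6.
Attacked columns: {2, 3, 6, 8}. Safe: {1, 4, 5, 7, 9}.

5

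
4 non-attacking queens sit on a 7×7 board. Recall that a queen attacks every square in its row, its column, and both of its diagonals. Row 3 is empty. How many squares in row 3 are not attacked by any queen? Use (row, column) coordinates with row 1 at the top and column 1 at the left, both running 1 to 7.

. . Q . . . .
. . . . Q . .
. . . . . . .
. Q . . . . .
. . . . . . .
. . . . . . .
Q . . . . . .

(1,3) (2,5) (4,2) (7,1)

1

(1,3) attacks row 3 at column 3 and diagonals 1, 5.
(2,5) attacks row 3 at column 5 and diagonals 4, 6.
(4,2) attacks row 3 at column 2 and diagonals 1, 3.
(7,1) attacks row 3 at column 1 and diagonals 5.
Attacked columns: {1, 2, 3, 4, 5, 6}. Safe: {7}.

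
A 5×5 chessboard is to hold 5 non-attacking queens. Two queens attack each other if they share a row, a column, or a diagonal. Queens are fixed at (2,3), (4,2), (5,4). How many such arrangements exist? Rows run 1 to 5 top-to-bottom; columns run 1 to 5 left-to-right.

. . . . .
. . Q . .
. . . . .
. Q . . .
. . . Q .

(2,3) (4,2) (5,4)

1

Branch on row 1: col 1 → 1.
Sum: 1 = 1.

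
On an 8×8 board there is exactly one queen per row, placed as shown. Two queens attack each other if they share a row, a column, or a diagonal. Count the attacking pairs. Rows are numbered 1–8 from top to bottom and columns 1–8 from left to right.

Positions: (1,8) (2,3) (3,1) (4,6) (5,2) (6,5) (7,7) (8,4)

0

All columns are distinct and no two queens satisfy |Δrow| = |Δcol|, so no pair attacks.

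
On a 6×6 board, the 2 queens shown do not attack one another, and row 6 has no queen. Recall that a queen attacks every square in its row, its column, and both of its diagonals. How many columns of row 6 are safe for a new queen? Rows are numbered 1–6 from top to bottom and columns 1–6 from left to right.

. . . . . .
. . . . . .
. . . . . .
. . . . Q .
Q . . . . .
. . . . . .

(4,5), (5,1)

2

(4,5) attacks row 6 at column 5 and diagonals 3.
(5,1) attacks row 6 at column 1 and diagonals 2.
Attacked columns: {1, 2, 3, 5}. Safe: {4, 6}.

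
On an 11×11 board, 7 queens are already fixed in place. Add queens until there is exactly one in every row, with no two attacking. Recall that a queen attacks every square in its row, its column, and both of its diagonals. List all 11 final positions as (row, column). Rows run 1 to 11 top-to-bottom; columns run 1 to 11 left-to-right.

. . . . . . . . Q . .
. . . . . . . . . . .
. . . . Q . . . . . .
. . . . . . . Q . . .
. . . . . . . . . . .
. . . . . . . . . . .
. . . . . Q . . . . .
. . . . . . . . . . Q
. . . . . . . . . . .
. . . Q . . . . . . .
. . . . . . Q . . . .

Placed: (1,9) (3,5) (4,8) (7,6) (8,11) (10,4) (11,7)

Row 2: attacked by (1,9)→{8,9,10}; (3,5)→{4,5,6}; (4,8)→{6,8,10}; (7,6)→{1,6,11}; (8,11)→{5,11}; (10,4)→{4}; (11,7)→{7}. Safe: 2, 3. Place at column 3.
Row 5: attacked by (1,9)→{5,9}; (2,3)→{3,6}; (3,5)→{3,5,7}; (4,8)→{7,8,9}; (7,6)→{4,6,8}; (8,11)→{8,11}; (10,4)→{4,9}; (11,7)→{1,7}. Safe: 2, 10. Place at column 10.
Row 6: attacked by (1,9)→{4,9}; (2,3)→{3,7}; (3,5)→{2,5,8}; (4,8)→{6,8,10}; (5,10)→{9,10,11}; (7,6)→{5,6,7}; (8,11)→{9,11}; (10,4)→{4,8}; (11,7)→{2,7}. Safe: 1. Place at column 1.
Row 9: attacked by (1,9)→{1,9}; (2,3)→{3,10}; (3,5)→{5,11}; (4,8)→{3,8}; (5,10)→{6,10}; (6,1)→{1,4}; (7,6)→{4,6,8}; (8,11)→{10,11}; (10,4)→{3,4,5}; (11,7)→{5,7,9}. Safe: 2. Place at column 2.
Columns [9, 3, 5, 8, 10, 1, 6, 11, 2, 4, 7], r−c [-8, -1, -2, -4, -5, 5, 1, -3, 7, 6, 4], r+c [10, 5, 8, 12, 15, 7, 13, 19, 11, 14, 18] are all distinct, so no two queens attack.

(1,9) (2,3) (3,5) (4,8) (5,10) (6,1) (7,6) (8,11) (9,2) (10,4) (11,7)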